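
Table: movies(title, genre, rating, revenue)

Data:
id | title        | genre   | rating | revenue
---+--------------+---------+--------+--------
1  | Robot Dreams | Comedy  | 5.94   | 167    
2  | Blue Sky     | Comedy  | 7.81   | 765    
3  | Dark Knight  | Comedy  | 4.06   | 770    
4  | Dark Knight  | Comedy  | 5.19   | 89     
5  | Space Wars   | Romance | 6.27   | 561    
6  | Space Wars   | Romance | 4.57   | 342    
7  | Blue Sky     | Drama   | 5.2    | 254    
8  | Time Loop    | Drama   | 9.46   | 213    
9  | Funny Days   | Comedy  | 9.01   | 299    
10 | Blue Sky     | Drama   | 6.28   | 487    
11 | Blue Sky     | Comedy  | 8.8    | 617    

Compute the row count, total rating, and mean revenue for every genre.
SELECT genre,
       COUNT(*) as cnt,
       SUM(rating) as total_rating,
       AVG(revenue) as avg_revenue
FROM movies
GROUP BY genre

Result:
  Comedy: 6 records, 40.81 total rating, 451.17 avg revenue
  Drama: 3 records, 20.94 total rating, 318.00 avg revenue
  Romance: 2 records, 10.84 total rating, 451.50 avg revenue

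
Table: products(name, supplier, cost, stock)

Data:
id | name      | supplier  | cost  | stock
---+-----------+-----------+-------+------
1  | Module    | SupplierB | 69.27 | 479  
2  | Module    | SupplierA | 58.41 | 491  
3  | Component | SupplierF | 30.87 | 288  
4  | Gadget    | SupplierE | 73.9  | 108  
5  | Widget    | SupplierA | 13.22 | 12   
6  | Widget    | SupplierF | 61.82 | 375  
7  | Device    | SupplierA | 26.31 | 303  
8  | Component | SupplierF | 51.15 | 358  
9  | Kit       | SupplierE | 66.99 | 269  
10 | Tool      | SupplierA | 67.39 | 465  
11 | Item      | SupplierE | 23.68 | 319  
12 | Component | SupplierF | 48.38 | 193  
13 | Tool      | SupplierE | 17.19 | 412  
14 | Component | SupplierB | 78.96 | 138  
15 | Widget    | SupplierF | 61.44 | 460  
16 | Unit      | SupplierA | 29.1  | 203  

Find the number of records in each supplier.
SELECT supplier, COUNT(*) as count
FROM products
GROUP BY supplier

Result:
  SupplierA: 5
  SupplierB: 2
  SupplierE: 4
  SupplierF: 5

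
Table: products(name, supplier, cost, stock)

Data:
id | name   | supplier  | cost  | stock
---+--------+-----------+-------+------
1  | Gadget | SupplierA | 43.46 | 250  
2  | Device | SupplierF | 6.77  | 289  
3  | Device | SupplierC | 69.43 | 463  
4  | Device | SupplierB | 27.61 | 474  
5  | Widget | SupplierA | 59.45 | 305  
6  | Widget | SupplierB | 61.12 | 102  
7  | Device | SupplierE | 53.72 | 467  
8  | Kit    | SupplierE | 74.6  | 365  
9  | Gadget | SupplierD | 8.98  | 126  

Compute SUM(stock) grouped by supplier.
SELECT supplier, SUM(stock) as result
FROM products
GROUP BY supplier

Result:
  SupplierA: 555
  SupplierB: 576
  SupplierC: 463
  SupplierD: 126
  SupplierE: 832
  SupplierF: 289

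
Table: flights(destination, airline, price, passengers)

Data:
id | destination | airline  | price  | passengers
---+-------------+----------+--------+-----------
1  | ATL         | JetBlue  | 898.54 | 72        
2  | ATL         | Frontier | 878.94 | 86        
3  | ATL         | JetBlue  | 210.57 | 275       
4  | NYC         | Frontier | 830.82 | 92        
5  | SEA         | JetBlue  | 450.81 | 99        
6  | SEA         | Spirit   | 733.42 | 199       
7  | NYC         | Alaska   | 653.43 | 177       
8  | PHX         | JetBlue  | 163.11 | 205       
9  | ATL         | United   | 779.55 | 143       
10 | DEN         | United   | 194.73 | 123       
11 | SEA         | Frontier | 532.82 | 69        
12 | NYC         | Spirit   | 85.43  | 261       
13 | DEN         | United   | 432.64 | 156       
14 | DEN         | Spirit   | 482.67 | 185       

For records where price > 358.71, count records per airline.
SELECT airline, COUNT(*)
FROM flights
WHERE price > 358.71
GROUP BY airline

Note: WHERE filters rows before grouping.

Result:
  Alaska: 1
  Frontier: 3
  JetBlue: 2
  Spirit: 2
  United: 2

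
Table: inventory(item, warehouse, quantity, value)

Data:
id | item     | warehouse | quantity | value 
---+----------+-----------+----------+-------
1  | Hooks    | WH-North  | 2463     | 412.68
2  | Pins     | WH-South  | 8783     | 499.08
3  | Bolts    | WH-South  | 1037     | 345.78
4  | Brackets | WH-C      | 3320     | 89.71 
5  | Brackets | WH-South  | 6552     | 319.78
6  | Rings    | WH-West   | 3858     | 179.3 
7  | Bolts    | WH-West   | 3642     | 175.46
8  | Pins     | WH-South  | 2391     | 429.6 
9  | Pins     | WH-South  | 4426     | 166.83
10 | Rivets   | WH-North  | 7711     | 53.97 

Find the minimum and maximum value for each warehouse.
SELECT warehouse, MIN(value), MAX(value)
FROM inventory
GROUP BY warehouse

Result:
  WH-C: min=89.71, max=89.71
  WH-North: min=53.97, max=412.68
  WH-South: min=166.83, max=499.08
  WH-West: min=175.46, max=179.30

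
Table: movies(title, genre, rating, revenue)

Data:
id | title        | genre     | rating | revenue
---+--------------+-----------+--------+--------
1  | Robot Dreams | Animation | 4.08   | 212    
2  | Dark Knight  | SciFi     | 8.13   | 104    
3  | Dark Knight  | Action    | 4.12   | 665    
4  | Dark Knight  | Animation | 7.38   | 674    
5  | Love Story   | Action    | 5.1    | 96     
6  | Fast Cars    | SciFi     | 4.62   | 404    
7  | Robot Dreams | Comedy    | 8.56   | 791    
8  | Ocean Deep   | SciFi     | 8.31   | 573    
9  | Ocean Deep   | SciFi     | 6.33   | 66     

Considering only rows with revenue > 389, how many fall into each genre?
SELECT genre, COUNT(*)
FROM movies
WHERE revenue > 389
GROUP BY genre

Note: WHERE filters rows before grouping.

Result:
  Action: 1
  Animation: 1
  Comedy: 1
  SciFi: 2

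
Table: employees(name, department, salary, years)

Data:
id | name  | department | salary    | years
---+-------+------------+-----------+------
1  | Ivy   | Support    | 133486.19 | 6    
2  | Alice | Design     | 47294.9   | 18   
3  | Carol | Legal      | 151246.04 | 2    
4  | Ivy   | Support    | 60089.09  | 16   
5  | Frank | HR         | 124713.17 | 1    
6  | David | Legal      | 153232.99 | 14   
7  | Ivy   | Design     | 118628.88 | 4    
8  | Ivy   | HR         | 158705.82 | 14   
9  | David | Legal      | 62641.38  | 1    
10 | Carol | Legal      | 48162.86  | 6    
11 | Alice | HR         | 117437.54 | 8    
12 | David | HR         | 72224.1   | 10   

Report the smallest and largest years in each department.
SELECT department, MIN(years), MAX(years)
FROM employees
GROUP BY department

Result:
  Design: min=4, max=18
  HR: min=1, max=14
  Legal: min=1, max=14
  Support: min=6, max=16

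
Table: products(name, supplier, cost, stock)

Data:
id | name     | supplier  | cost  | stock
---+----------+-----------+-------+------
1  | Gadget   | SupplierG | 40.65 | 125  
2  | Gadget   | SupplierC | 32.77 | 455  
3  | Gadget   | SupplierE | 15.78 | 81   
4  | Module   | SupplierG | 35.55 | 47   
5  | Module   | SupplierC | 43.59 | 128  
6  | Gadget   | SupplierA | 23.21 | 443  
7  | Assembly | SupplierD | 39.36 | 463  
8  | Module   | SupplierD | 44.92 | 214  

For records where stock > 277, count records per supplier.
SELECT supplier, COUNT(*)
FROM products
WHERE stock > 277
GROUP BY supplier

Note: WHERE filters rows before grouping.

Result:
  SupplierA: 1
  SupplierC: 1
  SupplierD: 1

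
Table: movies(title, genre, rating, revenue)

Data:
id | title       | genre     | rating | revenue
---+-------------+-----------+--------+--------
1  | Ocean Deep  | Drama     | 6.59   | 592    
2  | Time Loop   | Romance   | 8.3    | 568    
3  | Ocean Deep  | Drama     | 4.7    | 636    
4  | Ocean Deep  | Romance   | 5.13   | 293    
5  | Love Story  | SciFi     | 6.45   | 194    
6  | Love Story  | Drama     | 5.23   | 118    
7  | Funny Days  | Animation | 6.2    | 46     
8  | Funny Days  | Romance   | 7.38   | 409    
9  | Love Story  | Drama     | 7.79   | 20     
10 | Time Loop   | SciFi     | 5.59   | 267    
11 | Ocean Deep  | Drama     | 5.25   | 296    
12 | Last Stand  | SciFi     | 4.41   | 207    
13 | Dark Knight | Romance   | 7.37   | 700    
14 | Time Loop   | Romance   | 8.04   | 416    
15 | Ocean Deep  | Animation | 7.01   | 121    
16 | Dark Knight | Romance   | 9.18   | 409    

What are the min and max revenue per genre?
SELECT genre, MIN(revenue), MAX(revenue)
FROM movies
GROUP BY genre

Result:
  Animation: min=46, max=121
  Drama: min=20, max=636
  Romance: min=293, max=700
  SciFi: min=194, max=267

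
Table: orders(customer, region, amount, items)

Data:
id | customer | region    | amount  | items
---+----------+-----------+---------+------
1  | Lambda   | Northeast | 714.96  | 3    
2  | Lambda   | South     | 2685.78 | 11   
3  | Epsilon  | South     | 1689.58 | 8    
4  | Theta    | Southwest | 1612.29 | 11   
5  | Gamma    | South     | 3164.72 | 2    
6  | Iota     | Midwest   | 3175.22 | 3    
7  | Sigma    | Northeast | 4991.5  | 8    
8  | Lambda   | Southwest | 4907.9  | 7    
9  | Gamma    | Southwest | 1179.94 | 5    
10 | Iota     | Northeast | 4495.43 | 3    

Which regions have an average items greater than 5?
SELECT region, AVG(items)
FROM orders
GROUP BY region
HAVING AVG(items) > 5

Result:
  South: avg=7.00
  Southwest: avg=7.67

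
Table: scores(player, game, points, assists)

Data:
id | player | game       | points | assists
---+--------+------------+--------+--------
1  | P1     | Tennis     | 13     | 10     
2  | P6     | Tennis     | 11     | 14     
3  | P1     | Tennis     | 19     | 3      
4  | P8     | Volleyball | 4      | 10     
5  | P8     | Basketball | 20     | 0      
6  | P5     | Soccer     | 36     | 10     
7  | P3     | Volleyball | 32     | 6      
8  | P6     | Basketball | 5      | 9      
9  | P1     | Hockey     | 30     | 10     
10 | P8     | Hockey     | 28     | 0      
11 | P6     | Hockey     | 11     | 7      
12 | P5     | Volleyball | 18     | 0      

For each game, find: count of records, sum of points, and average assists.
SELECT game,
       COUNT(*) as cnt,
       SUM(points) as total_points,
       AVG(assists) as avg_assists
FROM scores
GROUP BY game

Result:
  Basketball: 2 records, 25 total points, 4.50 avg assists
  Hockey: 3 records, 69 total points, 5.67 avg assists
  Soccer: 1 records, 36 total points, 10.00 avg assists
  Tennis: 3 records, 43 total points, 9.00 avg assists
  Volleyball: 3 records, 54 total points, 5.33 avg assists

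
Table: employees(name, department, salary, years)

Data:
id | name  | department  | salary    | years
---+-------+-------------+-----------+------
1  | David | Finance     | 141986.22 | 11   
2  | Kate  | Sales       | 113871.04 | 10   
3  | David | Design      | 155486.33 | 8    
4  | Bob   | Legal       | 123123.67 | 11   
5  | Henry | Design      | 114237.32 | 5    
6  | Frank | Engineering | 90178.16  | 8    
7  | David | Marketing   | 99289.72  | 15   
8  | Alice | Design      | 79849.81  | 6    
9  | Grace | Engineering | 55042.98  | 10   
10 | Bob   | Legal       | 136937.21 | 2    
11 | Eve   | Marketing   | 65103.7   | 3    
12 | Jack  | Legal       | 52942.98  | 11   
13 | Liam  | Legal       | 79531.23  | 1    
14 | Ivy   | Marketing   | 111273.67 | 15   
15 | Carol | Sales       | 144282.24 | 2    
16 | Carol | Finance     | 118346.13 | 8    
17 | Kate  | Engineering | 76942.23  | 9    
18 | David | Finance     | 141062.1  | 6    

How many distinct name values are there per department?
SELECT department, COUNT(DISTINCT name)
FROM employees
GROUP BY department

Result:
  Design: 3 distinct
  Engineering: 3 distinct
  Finance: 2 distinct
  Legal: 3 distinct
  Marketing: 3 distinct
  Sales: 2 distinct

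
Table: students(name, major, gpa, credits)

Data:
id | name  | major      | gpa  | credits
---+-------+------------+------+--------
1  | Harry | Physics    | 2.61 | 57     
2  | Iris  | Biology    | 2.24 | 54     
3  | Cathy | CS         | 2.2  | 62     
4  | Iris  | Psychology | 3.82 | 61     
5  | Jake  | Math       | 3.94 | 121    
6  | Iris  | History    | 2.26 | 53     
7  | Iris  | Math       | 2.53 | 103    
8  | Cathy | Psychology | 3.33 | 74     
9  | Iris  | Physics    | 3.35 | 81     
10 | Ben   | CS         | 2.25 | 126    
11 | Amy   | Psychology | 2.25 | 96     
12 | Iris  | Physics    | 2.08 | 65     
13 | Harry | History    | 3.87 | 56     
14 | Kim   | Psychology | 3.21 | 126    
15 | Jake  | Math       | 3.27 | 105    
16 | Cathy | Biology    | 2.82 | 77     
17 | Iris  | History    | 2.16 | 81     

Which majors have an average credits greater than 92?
SELECT major, AVG(credits)
FROM students
GROUP BY major
HAVING AVG(credits) > 92

Result:
  CS: avg=94.00
  Math: avg=109.67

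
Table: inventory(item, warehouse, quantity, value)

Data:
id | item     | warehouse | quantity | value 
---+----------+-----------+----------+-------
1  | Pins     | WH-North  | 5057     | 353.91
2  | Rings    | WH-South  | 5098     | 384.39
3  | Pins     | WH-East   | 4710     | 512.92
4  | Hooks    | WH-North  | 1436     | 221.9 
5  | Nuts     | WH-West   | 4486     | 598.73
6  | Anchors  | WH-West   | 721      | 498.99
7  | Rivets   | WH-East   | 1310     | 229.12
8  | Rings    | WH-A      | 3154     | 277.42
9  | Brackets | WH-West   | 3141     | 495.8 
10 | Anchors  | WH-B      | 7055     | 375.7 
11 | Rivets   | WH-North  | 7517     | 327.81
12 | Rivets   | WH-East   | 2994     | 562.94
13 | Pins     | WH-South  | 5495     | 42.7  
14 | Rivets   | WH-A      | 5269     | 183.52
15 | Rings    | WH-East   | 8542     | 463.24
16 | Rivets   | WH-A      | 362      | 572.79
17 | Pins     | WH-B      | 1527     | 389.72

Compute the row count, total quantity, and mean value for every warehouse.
SELECT warehouse,
       COUNT(*) as cnt,
       SUM(quantity) as total_quantity,
       AVG(value) as avg_value
FROM inventory
GROUP BY warehouse

Result:
  WH-A: 3 records, 8785 total quantity, 344.58 avg value
  WH-B: 2 records, 8582 total quantity, 382.71 avg value
  WH-East: 4 records, 17556 total quantity, 442.06 avg value
  WH-North: 3 records, 14010 total quantity, 301.21 avg value
  WH-South: 2 records, 10593 total quantity, 213.55 avg value
  WH-West: 3 records, 8348 total quantity, 531.17 avg value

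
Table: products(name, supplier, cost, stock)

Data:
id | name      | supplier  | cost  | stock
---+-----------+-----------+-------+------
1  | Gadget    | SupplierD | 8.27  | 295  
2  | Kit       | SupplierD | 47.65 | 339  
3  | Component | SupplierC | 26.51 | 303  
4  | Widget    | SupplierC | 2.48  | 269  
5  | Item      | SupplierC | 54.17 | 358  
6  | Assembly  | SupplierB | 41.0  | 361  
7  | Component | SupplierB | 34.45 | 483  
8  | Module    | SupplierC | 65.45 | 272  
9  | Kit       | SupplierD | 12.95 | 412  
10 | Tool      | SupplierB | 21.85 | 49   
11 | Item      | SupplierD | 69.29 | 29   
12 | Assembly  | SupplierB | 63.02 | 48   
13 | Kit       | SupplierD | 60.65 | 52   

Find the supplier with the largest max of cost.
SELECT supplier, MAX(cost) as val
FROM products
GROUP BY supplier
ORDER BY val DESC
LIMIT 1

Result: SupplierD with max(cost) = 69.29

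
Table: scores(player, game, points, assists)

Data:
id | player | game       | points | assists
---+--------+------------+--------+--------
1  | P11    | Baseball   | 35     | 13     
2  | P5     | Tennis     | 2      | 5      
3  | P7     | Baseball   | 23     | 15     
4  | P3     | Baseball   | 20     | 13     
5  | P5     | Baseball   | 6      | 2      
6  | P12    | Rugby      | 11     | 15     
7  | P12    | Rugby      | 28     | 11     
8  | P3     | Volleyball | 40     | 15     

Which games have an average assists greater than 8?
SELECT game, AVG(assists)
FROM scores
GROUP BY game
HAVING AVG(assists) > 8

Result:
  Baseball: avg=10.75
  Rugby: avg=13.00
  Volleyball: avg=15.00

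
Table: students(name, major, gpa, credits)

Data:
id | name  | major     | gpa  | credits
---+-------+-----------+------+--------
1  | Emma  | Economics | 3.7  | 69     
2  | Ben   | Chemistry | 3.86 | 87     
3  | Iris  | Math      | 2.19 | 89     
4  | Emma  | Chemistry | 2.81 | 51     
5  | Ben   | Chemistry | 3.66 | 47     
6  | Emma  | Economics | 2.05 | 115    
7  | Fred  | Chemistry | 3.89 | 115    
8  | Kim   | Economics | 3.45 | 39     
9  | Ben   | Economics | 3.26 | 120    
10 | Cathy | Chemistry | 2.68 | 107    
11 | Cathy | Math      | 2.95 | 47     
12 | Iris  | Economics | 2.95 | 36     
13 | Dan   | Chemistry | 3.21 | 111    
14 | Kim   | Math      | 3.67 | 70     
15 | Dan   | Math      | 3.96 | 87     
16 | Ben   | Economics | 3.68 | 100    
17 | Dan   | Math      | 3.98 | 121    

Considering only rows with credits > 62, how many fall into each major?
SELECT major, COUNT(*)
FROM students
WHERE credits > 62
GROUP BY major

Note: WHERE filters rows before grouping.

Result:
  Chemistry: 4
  Economics: 4
  Math: 4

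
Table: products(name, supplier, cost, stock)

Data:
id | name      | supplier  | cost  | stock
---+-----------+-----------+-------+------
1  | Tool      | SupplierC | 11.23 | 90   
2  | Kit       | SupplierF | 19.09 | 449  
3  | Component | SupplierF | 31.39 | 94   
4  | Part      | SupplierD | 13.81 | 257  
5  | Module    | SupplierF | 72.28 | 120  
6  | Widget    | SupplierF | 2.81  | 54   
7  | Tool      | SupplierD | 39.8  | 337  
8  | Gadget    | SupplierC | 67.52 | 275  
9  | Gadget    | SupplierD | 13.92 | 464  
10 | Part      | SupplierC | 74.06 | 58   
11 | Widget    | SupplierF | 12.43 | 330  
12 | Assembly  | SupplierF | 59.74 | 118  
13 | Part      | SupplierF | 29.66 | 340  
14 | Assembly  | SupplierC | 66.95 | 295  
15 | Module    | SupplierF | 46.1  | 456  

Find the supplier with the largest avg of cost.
SELECT supplier, AVG(cost) as val
FROM products
GROUP BY supplier
ORDER BY val DESC
LIMIT 1

Result: SupplierC with avg(cost) = 54.94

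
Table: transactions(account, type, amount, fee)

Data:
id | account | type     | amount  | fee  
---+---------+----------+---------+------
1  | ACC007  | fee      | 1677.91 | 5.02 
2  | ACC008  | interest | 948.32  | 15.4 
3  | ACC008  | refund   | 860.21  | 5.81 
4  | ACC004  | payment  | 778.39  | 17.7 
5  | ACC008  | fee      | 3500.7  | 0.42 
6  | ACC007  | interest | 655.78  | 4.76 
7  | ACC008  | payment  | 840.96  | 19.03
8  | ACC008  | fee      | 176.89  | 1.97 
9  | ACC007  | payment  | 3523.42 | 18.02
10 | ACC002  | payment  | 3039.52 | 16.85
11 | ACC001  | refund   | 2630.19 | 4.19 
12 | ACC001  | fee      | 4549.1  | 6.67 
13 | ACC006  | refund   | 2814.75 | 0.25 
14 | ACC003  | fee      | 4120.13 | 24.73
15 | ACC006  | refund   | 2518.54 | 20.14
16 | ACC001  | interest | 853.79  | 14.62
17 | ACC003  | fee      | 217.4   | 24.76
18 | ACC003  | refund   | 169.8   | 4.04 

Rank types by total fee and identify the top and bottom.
SELECT type, SUM(fee)
FROM transactions
GROUP BY type
ORDER BY SUM(fee)

All groups:
  refund: 34.43
  interest: 34.78
  fee: 63.57
  payment: 71.60

Highest: payment (71.60)
Lowest: refund (34.43)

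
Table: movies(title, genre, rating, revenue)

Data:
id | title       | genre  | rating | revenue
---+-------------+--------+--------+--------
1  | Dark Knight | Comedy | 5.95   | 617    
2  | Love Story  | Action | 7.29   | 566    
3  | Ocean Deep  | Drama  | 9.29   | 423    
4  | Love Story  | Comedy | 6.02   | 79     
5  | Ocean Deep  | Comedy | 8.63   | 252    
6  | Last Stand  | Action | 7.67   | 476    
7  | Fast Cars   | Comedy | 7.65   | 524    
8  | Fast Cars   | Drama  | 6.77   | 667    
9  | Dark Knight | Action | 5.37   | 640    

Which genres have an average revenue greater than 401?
SELECT genre, AVG(revenue)
FROM movies
GROUP BY genre
HAVING AVG(revenue) > 401

Result:
  Action: avg=560.67
  Drama: avg=545.00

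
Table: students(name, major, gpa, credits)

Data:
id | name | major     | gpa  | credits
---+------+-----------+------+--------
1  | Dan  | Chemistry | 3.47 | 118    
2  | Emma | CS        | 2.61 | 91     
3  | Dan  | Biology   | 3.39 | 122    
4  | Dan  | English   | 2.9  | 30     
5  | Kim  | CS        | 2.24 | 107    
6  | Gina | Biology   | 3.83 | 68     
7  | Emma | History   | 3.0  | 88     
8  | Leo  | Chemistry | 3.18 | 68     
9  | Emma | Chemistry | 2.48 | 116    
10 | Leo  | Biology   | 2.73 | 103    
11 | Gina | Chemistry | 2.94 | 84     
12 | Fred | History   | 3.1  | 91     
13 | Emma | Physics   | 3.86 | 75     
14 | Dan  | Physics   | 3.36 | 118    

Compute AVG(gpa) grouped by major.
SELECT major, AVG(gpa) as result
FROM students
GROUP BY major

Result:
  Biology: 3.32
  CS: 2.43
  Chemistry: 3.02
  English: 2.90
  History: 3.05
  Physics: 3.61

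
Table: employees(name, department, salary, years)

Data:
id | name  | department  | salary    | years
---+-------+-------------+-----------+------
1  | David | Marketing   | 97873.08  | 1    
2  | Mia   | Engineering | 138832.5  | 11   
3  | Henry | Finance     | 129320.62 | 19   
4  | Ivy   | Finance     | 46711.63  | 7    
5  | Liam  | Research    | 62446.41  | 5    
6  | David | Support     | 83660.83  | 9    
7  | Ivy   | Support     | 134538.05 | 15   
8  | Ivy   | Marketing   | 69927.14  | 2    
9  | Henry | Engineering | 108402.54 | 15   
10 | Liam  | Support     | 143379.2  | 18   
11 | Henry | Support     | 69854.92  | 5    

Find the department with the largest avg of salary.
SELECT department, AVG(salary) as val
FROM employees
GROUP BY department
ORDER BY val DESC
LIMIT 1

Result: Engineering with avg(salary) = 123617.52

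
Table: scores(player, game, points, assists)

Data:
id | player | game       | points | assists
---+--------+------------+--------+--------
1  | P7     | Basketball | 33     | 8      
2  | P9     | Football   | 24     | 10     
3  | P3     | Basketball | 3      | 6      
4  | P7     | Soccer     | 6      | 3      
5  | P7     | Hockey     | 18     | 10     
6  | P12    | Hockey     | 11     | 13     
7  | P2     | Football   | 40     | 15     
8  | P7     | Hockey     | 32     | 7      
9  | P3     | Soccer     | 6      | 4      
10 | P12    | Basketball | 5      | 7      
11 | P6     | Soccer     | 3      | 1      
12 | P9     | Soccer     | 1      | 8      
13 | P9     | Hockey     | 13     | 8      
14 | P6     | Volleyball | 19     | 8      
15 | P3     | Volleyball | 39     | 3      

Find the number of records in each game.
SELECT game, COUNT(*) as count
FROM scores
GROUP BY game

Result:
  Basketball: 3
  Football: 2
  Hockey: 4
  Soccer: 4
  Volleyball: 2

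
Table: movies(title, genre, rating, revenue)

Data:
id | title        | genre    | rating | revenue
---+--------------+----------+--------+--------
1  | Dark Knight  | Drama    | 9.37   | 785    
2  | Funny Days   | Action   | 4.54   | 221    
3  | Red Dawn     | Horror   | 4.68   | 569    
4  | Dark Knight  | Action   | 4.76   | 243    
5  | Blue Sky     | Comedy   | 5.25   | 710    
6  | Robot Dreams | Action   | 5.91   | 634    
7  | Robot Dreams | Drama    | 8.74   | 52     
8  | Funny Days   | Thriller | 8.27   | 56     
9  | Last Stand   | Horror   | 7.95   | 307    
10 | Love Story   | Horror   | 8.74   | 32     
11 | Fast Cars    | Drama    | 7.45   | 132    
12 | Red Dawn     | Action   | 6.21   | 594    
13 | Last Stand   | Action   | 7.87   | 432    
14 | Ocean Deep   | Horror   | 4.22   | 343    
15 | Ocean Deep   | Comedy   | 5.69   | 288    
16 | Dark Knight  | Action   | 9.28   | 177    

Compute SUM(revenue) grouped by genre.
SELECT genre, SUM(revenue) as result
FROM movies
GROUP BY genre

Result:
  Action: 2301
  Comedy: 998
  Drama: 969
  Horror: 1251
  Thriller: 56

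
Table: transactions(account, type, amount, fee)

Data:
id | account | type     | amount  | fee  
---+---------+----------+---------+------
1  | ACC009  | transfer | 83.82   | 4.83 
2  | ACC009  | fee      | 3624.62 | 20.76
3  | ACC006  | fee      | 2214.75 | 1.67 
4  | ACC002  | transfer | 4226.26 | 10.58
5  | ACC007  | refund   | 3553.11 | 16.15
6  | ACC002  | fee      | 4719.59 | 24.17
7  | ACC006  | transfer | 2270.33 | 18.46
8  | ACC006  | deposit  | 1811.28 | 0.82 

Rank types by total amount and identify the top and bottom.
SELECT type, SUM(amount)
FROM transactions
GROUP BY type
ORDER BY SUM(amount)

All groups:
  deposit: 1811.28
  refund: 3553.11
  transfer: 6580.41
  fee: 10558.96

Highest: fee (10558.96)
Lowest: deposit (1811.28)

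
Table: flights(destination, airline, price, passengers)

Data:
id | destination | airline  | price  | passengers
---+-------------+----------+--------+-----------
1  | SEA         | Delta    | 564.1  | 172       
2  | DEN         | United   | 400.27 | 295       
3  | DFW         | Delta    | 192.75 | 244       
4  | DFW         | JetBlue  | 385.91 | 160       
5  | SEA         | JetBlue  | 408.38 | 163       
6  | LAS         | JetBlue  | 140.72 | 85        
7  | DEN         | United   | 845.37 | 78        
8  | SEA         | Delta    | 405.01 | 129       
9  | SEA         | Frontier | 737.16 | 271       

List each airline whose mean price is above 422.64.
SELECT airline, AVG(price)
FROM flights
GROUP BY airline
HAVING AVG(price) > 422.64

Result:
  Frontier: avg=737.16
  United: avg=622.82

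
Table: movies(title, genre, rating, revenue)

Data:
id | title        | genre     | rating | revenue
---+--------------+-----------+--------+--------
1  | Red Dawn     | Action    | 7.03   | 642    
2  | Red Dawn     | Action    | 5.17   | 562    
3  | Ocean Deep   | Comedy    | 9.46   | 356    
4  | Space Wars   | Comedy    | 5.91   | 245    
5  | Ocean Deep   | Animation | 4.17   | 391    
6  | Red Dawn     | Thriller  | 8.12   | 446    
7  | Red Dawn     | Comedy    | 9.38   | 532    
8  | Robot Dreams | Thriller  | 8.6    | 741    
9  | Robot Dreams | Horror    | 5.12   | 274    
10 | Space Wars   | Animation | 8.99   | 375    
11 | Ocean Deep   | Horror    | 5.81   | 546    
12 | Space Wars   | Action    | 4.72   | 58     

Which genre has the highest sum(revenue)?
SELECT genre, SUM(revenue) as val
FROM movies
GROUP BY genre
ORDER BY val DESC
LIMIT 1

Result: Action with sum(revenue) = 1262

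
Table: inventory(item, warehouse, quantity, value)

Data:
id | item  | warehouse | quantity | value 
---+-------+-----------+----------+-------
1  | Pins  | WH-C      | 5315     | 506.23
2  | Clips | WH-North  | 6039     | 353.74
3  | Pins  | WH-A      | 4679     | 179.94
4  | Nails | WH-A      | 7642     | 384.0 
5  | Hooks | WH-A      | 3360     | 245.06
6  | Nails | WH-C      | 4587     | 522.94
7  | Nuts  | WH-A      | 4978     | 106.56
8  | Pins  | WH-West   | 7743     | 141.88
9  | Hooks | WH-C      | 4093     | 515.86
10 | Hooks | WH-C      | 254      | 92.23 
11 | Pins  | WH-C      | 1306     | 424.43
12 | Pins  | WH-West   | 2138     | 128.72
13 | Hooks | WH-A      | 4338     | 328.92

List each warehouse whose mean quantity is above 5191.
SELECT warehouse, AVG(quantity)
FROM inventory
GROUP BY warehouse
HAVING AVG(quantity) > 5191

Result:
  WH-North: avg=6039.00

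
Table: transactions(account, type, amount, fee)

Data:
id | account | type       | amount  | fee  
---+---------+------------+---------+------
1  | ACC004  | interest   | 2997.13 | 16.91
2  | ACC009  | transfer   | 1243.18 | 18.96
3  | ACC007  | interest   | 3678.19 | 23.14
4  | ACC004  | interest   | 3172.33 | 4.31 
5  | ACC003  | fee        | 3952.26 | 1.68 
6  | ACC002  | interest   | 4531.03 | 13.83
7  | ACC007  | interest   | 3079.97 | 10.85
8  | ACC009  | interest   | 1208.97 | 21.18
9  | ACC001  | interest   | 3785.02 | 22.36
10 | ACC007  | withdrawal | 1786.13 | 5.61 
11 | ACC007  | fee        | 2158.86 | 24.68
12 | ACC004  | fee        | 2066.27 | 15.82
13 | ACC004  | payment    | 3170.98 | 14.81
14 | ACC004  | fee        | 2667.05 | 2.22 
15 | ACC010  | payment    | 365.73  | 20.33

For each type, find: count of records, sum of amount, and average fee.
SELECT type,
       COUNT(*) as cnt,
       SUM(amount) as total_amount,
       AVG(fee) as avg_fee
FROM transactions
GROUP BY type

Result:
  fee: 4 records, 10844.44 total amount, 11.10 avg fee
  interest: 7 records, 22452.64 total amount, 16.08 avg fee
  payment: 2 records, 3536.71 total amount, 17.57 avg fee
  transfer: 1 records, 1243.18 total amount, 18.96 avg fee
  withdrawal: 1 records, 1786.13 total amount, 5.61 avg fee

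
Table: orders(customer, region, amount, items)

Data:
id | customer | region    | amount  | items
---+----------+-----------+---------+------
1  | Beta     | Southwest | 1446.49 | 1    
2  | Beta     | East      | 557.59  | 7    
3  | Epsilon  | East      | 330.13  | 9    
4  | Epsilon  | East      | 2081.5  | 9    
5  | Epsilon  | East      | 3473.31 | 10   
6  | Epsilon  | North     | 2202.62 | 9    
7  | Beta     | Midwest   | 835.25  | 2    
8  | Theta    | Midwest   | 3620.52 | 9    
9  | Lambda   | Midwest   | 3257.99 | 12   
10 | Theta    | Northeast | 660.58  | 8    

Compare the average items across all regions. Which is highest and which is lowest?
SELECT region, AVG(items)
FROM orders
GROUP BY region
ORDER BY AVG(items)

All groups:
  Southwest: 1.00
  Midwest: 7.67
  Northeast: 8.00
  East: 8.75
  North: 9.00

Highest: North (9.00)
Lowest: Southwest (1.00)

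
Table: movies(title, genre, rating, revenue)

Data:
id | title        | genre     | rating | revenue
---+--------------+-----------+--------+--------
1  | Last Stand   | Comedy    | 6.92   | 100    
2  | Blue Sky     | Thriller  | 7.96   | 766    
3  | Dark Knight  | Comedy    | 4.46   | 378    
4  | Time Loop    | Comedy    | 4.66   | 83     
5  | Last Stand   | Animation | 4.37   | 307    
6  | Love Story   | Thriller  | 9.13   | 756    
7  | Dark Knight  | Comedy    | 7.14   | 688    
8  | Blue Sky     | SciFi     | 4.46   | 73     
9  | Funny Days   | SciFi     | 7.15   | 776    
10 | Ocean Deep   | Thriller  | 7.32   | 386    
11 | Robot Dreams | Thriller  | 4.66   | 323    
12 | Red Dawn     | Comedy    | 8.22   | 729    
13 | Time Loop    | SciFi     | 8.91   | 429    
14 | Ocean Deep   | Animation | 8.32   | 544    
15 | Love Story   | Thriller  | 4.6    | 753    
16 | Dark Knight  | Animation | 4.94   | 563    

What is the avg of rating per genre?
SELECT genre, AVG(rating) as result
FROM movies
GROUP BY genre

Result:
  Animation: 5.88
  Comedy: 6.28
  SciFi: 6.84
  Thriller: 6.73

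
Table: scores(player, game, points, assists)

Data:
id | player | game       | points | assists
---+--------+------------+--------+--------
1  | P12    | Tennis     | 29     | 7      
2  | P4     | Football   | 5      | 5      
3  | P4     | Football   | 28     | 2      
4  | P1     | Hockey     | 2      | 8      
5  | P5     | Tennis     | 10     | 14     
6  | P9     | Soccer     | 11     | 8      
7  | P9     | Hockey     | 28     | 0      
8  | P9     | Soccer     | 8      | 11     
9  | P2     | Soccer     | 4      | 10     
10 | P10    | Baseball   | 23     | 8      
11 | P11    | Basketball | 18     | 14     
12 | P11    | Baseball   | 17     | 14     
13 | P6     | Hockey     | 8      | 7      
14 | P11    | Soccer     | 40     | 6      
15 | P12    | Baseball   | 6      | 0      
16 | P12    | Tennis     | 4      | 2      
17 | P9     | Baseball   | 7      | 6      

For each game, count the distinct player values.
SELECT game, COUNT(DISTINCT player)
FROM scores
GROUP BY game

Result:
  Baseball: 4 distinct
  Basketball: 1 distinct
  Football: 1 distinct
  Hockey: 3 distinct
  Soccer: 3 distinct
  Tennis: 2 distinct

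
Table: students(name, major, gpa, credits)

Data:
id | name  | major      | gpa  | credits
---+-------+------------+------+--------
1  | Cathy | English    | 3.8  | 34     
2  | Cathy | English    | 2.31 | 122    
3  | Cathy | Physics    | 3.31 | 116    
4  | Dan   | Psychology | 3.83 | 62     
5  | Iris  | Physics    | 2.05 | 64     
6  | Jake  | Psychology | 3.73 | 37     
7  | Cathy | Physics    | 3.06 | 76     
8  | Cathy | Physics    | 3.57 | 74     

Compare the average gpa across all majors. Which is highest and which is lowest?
SELECT major, AVG(gpa)
FROM students
GROUP BY major
ORDER BY AVG(gpa)

All groups:
  Physics: 3.00
  English: 3.06
  Psychology: 3.78

Highest: Psychology (3.78)
Lowest: Physics (3.00)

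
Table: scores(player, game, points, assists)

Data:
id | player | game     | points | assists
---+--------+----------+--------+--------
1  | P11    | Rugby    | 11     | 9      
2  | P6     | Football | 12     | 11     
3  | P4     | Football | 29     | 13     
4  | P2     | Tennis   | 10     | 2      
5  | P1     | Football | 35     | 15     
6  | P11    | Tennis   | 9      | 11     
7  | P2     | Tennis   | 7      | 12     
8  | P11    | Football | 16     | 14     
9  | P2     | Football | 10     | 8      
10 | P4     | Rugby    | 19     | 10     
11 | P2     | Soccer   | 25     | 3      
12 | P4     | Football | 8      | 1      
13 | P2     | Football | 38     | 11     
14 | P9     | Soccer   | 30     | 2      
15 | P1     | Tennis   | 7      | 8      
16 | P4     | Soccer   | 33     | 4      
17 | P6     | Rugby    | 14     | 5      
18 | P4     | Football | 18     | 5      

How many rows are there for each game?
SELECT game, COUNT(*) as count
FROM scores
GROUP BY game

Result:
  Football: 8
  Rugby: 3
  Soccer: 3
  Tennis: 4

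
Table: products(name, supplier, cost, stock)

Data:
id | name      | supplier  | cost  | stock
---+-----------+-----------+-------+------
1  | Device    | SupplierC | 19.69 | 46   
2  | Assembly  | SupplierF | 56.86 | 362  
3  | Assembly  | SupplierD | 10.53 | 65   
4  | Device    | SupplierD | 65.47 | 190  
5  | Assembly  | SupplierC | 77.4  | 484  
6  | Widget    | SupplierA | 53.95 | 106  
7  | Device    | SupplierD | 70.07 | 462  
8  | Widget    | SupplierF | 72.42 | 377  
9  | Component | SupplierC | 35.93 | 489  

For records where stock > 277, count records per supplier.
SELECT supplier, COUNT(*)
FROM products
WHERE stock > 277
GROUP BY supplier

Note: WHERE filters rows before grouping.

Result:
  SupplierC: 2
  SupplierD: 1
  SupplierF: 2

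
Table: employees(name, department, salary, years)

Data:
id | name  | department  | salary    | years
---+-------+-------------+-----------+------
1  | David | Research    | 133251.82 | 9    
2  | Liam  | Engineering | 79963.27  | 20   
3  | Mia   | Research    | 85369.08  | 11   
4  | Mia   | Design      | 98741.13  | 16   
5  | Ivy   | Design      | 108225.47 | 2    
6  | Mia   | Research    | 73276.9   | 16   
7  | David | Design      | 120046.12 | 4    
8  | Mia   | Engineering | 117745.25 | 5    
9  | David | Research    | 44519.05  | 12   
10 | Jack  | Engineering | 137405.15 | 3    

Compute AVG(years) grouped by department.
SELECT department, AVG(years) as result
FROM employees
GROUP BY department

Result:
  Design: 7.33
  Engineering: 9.33
  Research: 12.00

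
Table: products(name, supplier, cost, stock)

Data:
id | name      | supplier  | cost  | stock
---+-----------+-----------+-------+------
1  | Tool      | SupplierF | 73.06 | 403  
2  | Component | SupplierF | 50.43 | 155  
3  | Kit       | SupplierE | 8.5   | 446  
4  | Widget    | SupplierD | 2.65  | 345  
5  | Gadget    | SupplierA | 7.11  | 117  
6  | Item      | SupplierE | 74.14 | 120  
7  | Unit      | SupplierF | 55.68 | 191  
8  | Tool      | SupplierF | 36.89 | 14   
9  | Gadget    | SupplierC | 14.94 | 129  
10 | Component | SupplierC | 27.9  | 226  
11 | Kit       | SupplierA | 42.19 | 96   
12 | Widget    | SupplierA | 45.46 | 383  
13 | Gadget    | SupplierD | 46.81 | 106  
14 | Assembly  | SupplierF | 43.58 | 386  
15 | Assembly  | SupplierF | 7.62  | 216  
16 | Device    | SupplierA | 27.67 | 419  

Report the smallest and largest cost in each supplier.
SELECT supplier, MIN(cost), MAX(cost)
FROM products
GROUP BY supplier

Result:
  SupplierA: min=7.11, max=45.46
  SupplierC: min=14.94, max=27.90
  SupplierD: min=2.65, max=46.81
  SupplierE: min=8.50, max=74.14
  SupplierF: min=7.62, max=73.06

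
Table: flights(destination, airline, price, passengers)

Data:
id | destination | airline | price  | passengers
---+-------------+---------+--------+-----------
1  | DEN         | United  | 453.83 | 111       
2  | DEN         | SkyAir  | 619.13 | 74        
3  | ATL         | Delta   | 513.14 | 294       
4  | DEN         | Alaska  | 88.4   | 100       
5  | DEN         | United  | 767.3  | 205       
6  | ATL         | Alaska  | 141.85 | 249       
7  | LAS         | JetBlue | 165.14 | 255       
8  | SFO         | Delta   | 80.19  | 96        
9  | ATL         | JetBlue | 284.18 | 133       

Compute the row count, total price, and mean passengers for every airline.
SELECT airline,
       COUNT(*) as cnt,
       SUM(price) as total_price,
       AVG(passengers) as avg_passengers
FROM flights
GROUP BY airline

Result:
  Alaska: 2 records, 230.25 total price, 174.50 avg passengers
  Delta: 2 records, 593.33 total price, 195.00 avg passengers
  JetBlue: 2 records, 449.32 total price, 194.00 avg passengers
  SkyAir: 1 records, 619.13 total price, 74.00 avg passengers
  United: 2 records, 1221.13 total price, 158.00 avg passengers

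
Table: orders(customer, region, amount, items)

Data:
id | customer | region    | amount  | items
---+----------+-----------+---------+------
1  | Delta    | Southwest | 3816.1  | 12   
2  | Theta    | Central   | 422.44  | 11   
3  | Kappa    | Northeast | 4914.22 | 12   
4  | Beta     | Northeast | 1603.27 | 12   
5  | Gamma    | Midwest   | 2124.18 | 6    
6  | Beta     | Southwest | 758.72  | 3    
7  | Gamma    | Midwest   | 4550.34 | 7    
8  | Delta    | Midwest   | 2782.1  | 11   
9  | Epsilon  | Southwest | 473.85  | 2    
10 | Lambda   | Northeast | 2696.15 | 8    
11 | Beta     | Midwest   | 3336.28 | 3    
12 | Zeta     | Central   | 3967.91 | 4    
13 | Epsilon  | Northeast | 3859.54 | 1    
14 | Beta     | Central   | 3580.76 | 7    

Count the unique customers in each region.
SELECT region, COUNT(DISTINCT customer)
FROM orders
GROUP BY region

Result:
  Central: 3 distinct
  Midwest: 3 distinct
  Northeast: 4 distinct
  Southwest: 3 distinct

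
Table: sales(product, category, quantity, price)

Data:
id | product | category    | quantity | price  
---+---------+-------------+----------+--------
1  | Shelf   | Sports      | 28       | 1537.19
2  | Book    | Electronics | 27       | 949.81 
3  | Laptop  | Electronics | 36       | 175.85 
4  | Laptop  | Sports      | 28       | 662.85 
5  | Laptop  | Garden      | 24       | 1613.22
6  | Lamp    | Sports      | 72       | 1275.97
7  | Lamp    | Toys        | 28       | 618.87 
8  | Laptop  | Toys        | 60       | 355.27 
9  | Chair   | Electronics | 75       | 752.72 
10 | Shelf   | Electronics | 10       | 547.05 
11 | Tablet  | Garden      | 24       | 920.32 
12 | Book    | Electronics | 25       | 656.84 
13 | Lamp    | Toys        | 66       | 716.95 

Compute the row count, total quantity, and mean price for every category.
SELECT category,
       COUNT(*) as cnt,
       SUM(quantity) as total_quantity,
       AVG(price) as avg_price
FROM sales
GROUP BY category

Result:
  Electronics: 5 records, 173 total quantity, 616.45 avg price
  Garden: 2 records, 48 total quantity, 1266.77 avg price
  Sports: 3 records, 128 total quantity, 1158.67 avg price
  Toys: 3 records, 154 total quantity, 563.70 avg price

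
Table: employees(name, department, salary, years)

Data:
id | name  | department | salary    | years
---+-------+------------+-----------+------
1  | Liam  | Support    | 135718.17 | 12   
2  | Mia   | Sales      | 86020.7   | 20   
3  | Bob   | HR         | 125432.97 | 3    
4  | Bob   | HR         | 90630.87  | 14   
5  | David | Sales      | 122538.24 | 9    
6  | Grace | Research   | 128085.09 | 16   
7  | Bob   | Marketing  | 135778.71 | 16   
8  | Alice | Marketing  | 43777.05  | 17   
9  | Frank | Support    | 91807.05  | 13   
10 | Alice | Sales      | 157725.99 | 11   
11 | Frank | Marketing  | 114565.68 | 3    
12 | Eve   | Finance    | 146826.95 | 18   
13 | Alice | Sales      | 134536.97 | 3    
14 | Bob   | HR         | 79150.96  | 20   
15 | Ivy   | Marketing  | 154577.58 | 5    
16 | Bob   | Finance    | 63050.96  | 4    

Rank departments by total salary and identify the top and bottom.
SELECT department, SUM(salary)
FROM employees
GROUP BY department
ORDER BY SUM(salary)

All groups:
  Research: 128085.09
  Finance: 209877.91
  Support: 227525.22
  HR: 295214.80
  Marketing: 448699.02
  Sales: 500821.90

Highest: Sales (500821.90)
Lowest: Research (128085.09)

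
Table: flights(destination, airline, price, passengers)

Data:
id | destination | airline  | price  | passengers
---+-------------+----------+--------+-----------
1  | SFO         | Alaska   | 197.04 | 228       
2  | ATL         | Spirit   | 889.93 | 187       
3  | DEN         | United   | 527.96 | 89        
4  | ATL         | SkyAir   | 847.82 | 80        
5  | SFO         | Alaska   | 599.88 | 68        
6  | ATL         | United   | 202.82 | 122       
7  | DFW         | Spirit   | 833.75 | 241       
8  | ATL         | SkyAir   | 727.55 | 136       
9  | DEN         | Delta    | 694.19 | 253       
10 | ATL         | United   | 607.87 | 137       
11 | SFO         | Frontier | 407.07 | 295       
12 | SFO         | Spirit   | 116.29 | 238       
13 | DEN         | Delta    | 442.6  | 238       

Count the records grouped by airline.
SELECT airline, COUNT(*) as count
FROM flights
GROUP BY airline

Result:
  Alaska: 2
  Delta: 2
  Frontier: 1
  SkyAir: 2
  Spirit: 3
  United: 3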